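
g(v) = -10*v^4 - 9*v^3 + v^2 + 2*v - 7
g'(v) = -40*v^3 - 27*v^2 + 2*v + 2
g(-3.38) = -959.97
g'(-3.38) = 1231.36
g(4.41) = -4532.91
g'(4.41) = -3944.92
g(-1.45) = -24.56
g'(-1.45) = 64.28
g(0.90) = -17.51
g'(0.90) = -47.23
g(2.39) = -445.66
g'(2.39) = -693.52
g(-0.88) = -7.85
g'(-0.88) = 6.59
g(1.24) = -43.78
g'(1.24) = -113.30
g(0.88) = -16.60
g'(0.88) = -44.41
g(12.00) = -222751.00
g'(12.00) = -72982.00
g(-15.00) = -475687.00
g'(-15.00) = 128897.00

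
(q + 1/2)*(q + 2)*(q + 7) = q^3 + 19*q^2/2 + 37*q/2 + 7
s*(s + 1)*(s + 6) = s^3 + 7*s^2 + 6*s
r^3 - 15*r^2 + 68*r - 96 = (r - 8)*(r - 4)*(r - 3)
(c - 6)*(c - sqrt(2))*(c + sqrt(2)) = c^3 - 6*c^2 - 2*c + 12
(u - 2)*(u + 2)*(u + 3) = u^3 + 3*u^2 - 4*u - 12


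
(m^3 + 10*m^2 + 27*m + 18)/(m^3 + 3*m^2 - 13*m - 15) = (m^2 + 9*m + 18)/(m^2 + 2*m - 15)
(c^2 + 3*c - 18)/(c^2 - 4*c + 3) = (c + 6)/(c - 1)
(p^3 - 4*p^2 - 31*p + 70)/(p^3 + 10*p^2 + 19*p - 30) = (p^2 - 9*p + 14)/(p^2 + 5*p - 6)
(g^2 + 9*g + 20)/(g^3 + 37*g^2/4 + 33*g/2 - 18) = 4*(g + 5)/(4*g^2 + 21*g - 18)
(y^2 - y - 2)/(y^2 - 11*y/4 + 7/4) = 4*(y^2 - y - 2)/(4*y^2 - 11*y + 7)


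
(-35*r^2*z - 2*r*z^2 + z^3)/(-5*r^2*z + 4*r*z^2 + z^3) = (-7*r + z)/(-r + z)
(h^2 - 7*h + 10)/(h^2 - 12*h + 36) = (h^2 - 7*h + 10)/(h^2 - 12*h + 36)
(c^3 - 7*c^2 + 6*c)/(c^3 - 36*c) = (c - 1)/(c + 6)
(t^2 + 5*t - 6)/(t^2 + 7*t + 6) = (t - 1)/(t + 1)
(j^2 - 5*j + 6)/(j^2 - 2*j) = (j - 3)/j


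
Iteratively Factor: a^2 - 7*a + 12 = (a - 4)*(a - 3)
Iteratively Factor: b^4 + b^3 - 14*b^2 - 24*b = (b - 4)*(b^3 + 5*b^2 + 6*b) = (b - 4)*(b + 2)*(b^2 + 3*b) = b*(b - 4)*(b + 2)*(b + 3)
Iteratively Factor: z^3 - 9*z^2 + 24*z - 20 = (z - 2)*(z^2 - 7*z + 10) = (z - 5)*(z - 2)*(z - 2)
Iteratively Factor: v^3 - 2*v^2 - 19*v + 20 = (v - 1)*(v^2 - v - 20) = (v - 5)*(v - 1)*(v + 4)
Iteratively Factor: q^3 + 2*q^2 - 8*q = (q)*(q^2 + 2*q - 8) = q*(q - 2)*(q + 4)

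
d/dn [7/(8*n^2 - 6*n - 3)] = 14*(3 - 8*n)/(-8*n^2 + 6*n + 3)^2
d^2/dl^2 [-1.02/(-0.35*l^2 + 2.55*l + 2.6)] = (0.2499*l^2 - 1.8207*l - 1.02*(0.7*l - 2.55)*(1.4*l - 5.1) - 1.8564)/(-0.35*l^2 + 2.55*l + 2.6)^3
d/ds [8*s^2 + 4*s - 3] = 16*s + 4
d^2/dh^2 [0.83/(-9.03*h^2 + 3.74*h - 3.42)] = (135.357894*h^2 - 56.061852*h - 0.83*(18.06*h - 3.74)*(36.12*h - 7.48) + 51.265116)/(9.03*h^2 - 3.74*h + 3.42)^3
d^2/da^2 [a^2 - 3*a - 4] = 2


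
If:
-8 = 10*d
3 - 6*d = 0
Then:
No Solution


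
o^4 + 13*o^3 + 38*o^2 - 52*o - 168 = (o - 2)*(o + 2)*(o + 6)*(o + 7)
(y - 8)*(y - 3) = y^2 - 11*y + 24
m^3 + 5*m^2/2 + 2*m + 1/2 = (m + 1/2)*(m + 1)^2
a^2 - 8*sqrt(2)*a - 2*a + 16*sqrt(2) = (a - 2)*(a - 8*sqrt(2))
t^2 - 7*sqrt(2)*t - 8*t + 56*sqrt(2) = (t - 8)*(t - 7*sqrt(2))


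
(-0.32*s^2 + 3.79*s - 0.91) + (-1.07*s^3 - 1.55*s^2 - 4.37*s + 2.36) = -1.07*s^3 - 1.87*s^2 - 0.58*s + 1.45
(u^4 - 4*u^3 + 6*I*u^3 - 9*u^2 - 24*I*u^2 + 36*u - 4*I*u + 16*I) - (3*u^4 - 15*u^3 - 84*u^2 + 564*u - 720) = -2*u^4 + 11*u^3 + 6*I*u^3 + 75*u^2 - 24*I*u^2 - 528*u - 4*I*u + 720 + 16*I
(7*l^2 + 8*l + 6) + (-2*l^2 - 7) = 5*l^2 + 8*l - 1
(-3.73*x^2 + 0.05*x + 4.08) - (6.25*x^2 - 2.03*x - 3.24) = -9.98*x^2 + 2.08*x + 7.32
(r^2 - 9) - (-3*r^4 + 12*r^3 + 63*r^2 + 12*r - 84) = 3*r^4 - 12*r^3 - 62*r^2 - 12*r + 75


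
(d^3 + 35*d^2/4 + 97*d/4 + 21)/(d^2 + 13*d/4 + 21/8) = 2*(d^2 + 7*d + 12)/(2*d + 3)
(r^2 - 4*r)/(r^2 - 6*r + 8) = r/(r - 2)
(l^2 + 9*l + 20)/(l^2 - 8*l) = (l^2 + 9*l + 20)/(l*(l - 8))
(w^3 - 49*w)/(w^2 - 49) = w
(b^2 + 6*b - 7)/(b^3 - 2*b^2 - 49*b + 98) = (b - 1)/(b^2 - 9*b + 14)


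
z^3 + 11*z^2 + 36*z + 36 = (z + 2)*(z + 3)*(z + 6)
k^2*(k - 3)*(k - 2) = k^4 - 5*k^3 + 6*k^2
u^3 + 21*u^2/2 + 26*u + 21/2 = (u + 1/2)*(u + 3)*(u + 7)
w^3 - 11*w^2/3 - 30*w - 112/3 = (w - 8)*(w + 2)*(w + 7/3)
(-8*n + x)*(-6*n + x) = 48*n^2 - 14*n*x + x^2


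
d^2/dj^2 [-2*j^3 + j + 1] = -12*j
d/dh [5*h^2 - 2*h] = 10*h - 2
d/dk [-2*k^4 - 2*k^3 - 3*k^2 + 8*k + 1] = -8*k^3 - 6*k^2 - 6*k + 8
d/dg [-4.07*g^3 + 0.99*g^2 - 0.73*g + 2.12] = -12.21*g^2 + 1.98*g - 0.73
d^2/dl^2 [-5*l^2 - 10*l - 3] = -10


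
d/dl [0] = 0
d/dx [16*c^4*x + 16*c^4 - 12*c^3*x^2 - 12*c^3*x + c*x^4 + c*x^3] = c*(16*c^3 - 24*c^2*x - 12*c^2 + 4*x^3 + 3*x^2)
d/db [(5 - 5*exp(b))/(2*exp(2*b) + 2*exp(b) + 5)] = (10*exp(2*b) - 20*exp(b) - 35)*exp(b)/(4*exp(4*b) + 8*exp(3*b) + 24*exp(2*b) + 20*exp(b) + 25)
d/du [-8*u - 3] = -8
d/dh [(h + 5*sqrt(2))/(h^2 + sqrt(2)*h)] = (-h^2 - 10*sqrt(2)*h - 10)/(h^2*(h^2 + 2*sqrt(2)*h + 2))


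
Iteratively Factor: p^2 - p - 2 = (p + 1)*(p - 2)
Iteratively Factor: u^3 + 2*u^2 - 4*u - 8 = (u + 2)*(u^2 - 4) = (u + 2)^2*(u - 2)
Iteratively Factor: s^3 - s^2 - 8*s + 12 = (s - 2)*(s^2 + s - 6) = (s - 2)^2*(s + 3)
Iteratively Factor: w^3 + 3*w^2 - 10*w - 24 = (w + 4)*(w^2 - w - 6) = (w - 3)*(w + 4)*(w + 2)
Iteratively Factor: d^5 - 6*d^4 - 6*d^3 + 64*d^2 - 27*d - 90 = (d - 2)*(d^4 - 4*d^3 - 14*d^2 + 36*d + 45) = (d - 2)*(d + 3)*(d^3 - 7*d^2 + 7*d + 15) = (d - 2)*(d + 1)*(d + 3)*(d^2 - 8*d + 15) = (d - 5)*(d - 2)*(d + 1)*(d + 3)*(d - 3)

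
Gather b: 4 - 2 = 2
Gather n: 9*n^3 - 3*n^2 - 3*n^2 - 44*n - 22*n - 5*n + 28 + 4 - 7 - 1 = 9*n^3 - 6*n^2 - 71*n + 24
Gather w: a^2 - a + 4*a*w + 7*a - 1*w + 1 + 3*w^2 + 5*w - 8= a^2 + 6*a + 3*w^2 + w*(4*a + 4) - 7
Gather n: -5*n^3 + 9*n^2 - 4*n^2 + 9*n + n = -5*n^3 + 5*n^2 + 10*n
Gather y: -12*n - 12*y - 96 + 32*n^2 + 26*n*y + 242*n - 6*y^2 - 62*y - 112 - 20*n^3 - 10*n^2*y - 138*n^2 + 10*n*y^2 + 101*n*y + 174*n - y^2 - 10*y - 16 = -20*n^3 - 106*n^2 + 404*n + y^2*(10*n - 7) + y*(-10*n^2 + 127*n - 84) - 224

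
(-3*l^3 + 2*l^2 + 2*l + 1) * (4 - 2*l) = 6*l^4 - 16*l^3 + 4*l^2 + 6*l + 4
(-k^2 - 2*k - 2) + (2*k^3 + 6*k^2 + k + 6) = 2*k^3 + 5*k^2 - k + 4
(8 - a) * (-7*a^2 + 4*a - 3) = 7*a^3 - 60*a^2 + 35*a - 24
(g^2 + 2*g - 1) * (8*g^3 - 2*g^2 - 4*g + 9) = 8*g^5 + 14*g^4 - 16*g^3 + 3*g^2 + 22*g - 9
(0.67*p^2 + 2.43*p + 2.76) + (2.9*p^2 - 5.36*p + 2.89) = 3.57*p^2 - 2.93*p + 5.65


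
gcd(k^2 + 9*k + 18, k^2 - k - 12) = k + 3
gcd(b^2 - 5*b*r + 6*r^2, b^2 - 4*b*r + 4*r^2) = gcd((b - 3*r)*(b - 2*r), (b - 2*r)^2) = -b + 2*r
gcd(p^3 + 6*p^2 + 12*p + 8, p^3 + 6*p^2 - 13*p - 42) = p + 2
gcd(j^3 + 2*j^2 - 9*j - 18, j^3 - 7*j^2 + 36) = j^2 - j - 6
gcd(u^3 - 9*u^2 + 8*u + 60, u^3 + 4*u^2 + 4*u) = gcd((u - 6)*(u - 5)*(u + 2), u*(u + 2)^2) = u + 2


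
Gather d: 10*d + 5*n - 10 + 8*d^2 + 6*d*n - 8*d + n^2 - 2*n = 8*d^2 + d*(6*n + 2) + n^2 + 3*n - 10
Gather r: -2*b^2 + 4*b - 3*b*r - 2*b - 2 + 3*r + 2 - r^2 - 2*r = -2*b^2 + 2*b - r^2 + r*(1 - 3*b)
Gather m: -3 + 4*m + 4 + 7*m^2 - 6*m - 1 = 7*m^2 - 2*m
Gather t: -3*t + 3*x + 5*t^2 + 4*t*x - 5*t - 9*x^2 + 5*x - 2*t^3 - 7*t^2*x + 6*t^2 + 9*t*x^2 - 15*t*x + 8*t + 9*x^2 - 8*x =-2*t^3 + t^2*(11 - 7*x) + t*(9*x^2 - 11*x)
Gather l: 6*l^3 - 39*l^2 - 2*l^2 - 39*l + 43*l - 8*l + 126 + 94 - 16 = 6*l^3 - 41*l^2 - 4*l + 204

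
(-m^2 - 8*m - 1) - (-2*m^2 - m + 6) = m^2 - 7*m - 7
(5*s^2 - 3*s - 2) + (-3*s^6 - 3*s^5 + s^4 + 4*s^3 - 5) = -3*s^6 - 3*s^5 + s^4 + 4*s^3 + 5*s^2 - 3*s - 7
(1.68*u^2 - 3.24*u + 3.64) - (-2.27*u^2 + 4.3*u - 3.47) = 3.95*u^2 - 7.54*u + 7.11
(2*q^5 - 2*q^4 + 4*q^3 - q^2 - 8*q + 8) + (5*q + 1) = 2*q^5 - 2*q^4 + 4*q^3 - q^2 - 3*q + 9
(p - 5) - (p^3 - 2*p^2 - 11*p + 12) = -p^3 + 2*p^2 + 12*p - 17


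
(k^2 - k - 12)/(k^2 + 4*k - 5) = (k^2 - k - 12)/(k^2 + 4*k - 5)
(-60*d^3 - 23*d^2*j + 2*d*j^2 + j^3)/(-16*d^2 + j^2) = (15*d^2 + 2*d*j - j^2)/(4*d - j)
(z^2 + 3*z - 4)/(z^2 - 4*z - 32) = (z - 1)/(z - 8)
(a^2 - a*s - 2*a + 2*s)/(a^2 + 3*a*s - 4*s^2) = (a - 2)/(a + 4*s)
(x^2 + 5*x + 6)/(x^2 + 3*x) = (x + 2)/x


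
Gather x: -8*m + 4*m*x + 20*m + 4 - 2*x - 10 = 12*m + x*(4*m - 2) - 6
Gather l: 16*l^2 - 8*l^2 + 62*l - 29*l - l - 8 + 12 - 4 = 8*l^2 + 32*l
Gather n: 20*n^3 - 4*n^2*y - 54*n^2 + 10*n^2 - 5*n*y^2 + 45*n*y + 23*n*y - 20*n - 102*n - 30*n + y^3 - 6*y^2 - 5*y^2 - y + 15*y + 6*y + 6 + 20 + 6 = 20*n^3 + n^2*(-4*y - 44) + n*(-5*y^2 + 68*y - 152) + y^3 - 11*y^2 + 20*y + 32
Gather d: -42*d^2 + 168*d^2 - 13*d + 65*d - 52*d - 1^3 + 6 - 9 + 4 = 126*d^2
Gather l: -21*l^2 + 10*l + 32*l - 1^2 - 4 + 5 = -21*l^2 + 42*l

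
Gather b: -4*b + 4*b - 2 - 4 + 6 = 0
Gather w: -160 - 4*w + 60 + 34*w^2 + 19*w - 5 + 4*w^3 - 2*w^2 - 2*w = 4*w^3 + 32*w^2 + 13*w - 105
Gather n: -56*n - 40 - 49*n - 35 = -105*n - 75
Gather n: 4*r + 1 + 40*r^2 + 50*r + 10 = 40*r^2 + 54*r + 11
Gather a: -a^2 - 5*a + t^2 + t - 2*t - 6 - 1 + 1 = -a^2 - 5*a + t^2 - t - 6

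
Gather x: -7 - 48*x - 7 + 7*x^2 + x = 7*x^2 - 47*x - 14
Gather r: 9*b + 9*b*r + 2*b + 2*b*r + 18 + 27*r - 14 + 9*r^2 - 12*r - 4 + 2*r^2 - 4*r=11*b + 11*r^2 + r*(11*b + 11)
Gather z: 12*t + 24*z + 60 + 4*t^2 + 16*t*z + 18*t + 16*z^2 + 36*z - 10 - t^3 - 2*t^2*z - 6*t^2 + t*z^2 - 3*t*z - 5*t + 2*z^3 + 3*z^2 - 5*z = -t^3 - 2*t^2 + 25*t + 2*z^3 + z^2*(t + 19) + z*(-2*t^2 + 13*t + 55) + 50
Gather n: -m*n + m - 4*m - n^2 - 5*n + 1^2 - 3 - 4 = -3*m - n^2 + n*(-m - 5) - 6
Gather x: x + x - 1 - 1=2*x - 2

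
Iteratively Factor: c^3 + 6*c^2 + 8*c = (c)*(c^2 + 6*c + 8) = c*(c + 2)*(c + 4)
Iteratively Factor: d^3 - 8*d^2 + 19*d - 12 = (d - 4)*(d^2 - 4*d + 3) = (d - 4)*(d - 3)*(d - 1)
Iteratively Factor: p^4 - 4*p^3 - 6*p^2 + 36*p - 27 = (p - 3)*(p^3 - p^2 - 9*p + 9) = (p - 3)^2*(p^2 + 2*p - 3) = (p - 3)^2*(p - 1)*(p + 3)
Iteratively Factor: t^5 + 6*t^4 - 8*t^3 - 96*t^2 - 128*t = (t + 2)*(t^4 + 4*t^3 - 16*t^2 - 64*t) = (t + 2)*(t + 4)*(t^3 - 16*t) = (t - 4)*(t + 2)*(t + 4)*(t^2 + 4*t) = (t - 4)*(t + 2)*(t + 4)^2*(t)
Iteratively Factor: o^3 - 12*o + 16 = (o + 4)*(o^2 - 4*o + 4) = (o - 2)*(o + 4)*(o - 2)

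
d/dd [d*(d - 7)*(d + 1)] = 3*d^2 - 12*d - 7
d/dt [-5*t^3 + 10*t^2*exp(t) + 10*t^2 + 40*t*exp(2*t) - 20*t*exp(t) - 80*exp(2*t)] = 10*t^2*exp(t) - 15*t^2 + 80*t*exp(2*t) + 20*t - 120*exp(2*t) - 20*exp(t)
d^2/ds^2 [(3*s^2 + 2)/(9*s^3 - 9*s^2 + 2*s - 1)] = 2*(243*s^6 + 810*s^4 - 1053*s^3 + 513*s^2 - 54*s - 7)/(729*s^9 - 2187*s^8 + 2673*s^7 - 1944*s^6 + 1080*s^5 - 459*s^4 + 143*s^3 - 39*s^2 + 6*s - 1)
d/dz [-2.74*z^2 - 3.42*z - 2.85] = -5.48*z - 3.42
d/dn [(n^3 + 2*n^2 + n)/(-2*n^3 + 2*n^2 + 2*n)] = (3*n^2 + 4*n + 1)/(2*(n^4 - 2*n^3 - n^2 + 2*n + 1))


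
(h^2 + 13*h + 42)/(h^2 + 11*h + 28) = (h + 6)/(h + 4)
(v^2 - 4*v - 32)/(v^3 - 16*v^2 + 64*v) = (v + 4)/(v*(v - 8))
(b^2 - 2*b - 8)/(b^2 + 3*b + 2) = (b - 4)/(b + 1)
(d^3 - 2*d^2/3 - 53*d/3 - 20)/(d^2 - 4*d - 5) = (d^2 + 13*d/3 + 4)/(d + 1)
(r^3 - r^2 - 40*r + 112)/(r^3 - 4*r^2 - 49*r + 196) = (r - 4)/(r - 7)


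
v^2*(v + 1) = v^3 + v^2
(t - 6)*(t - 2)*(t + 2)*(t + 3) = t^4 - 3*t^3 - 22*t^2 + 12*t + 72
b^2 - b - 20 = (b - 5)*(b + 4)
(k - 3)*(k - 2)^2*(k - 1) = k^4 - 8*k^3 + 23*k^2 - 28*k + 12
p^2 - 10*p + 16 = (p - 8)*(p - 2)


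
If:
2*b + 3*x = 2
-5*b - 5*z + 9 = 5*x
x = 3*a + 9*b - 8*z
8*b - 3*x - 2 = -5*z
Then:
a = 61/15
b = -1/5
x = 4/5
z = 6/5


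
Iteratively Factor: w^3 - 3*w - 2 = (w + 1)*(w^2 - w - 2) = (w + 1)^2*(w - 2)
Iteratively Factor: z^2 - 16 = (z + 4)*(z - 4)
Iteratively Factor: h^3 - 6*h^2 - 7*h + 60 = (h - 4)*(h^2 - 2*h - 15) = (h - 5)*(h - 4)*(h + 3)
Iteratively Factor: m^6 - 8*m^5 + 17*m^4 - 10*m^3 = (m)*(m^5 - 8*m^4 + 17*m^3 - 10*m^2) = m^2*(m^4 - 8*m^3 + 17*m^2 - 10*m) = m^2*(m - 1)*(m^3 - 7*m^2 + 10*m) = m^3*(m - 1)*(m^2 - 7*m + 10) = m^3*(m - 5)*(m - 1)*(m - 2)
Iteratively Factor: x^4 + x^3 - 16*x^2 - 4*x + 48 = (x - 2)*(x^3 + 3*x^2 - 10*x - 24) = (x - 3)*(x - 2)*(x^2 + 6*x + 8) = (x - 3)*(x - 2)*(x + 2)*(x + 4)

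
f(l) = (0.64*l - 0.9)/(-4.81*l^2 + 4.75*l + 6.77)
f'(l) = (0.64*l - 0.9)*(9.62*l - 4.75)/(-4.81*l^2 + 4.75*l + 6.77)^2 + 0.64/(-4.81*l^2 + 4.75*l + 6.77) = (3.0784*l^2 - 8.658*l + 8.6078)/(23.1361*l^4 - 45.695*l^3 - 42.5649*l^2 + 64.315*l + 45.8329)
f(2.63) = -0.06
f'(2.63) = 0.04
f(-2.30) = 0.08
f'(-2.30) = 0.05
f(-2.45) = 0.07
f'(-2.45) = 0.04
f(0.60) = -0.07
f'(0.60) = 0.07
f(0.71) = -0.06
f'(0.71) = 0.07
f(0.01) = -0.13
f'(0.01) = 0.18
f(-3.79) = 0.04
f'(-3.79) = 0.01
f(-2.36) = 0.08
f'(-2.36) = 0.05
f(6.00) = -0.02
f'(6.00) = 0.00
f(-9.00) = 0.02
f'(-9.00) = 0.00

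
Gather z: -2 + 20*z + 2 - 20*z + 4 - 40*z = 4 - 40*z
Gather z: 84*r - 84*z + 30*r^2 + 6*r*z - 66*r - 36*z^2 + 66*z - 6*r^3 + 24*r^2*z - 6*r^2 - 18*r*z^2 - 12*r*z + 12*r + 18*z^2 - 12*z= -6*r^3 + 24*r^2 + 30*r + z^2*(-18*r - 18) + z*(24*r^2 - 6*r - 30)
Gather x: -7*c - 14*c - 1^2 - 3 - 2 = -21*c - 6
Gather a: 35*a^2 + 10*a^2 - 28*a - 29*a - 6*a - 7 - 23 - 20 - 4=45*a^2 - 63*a - 54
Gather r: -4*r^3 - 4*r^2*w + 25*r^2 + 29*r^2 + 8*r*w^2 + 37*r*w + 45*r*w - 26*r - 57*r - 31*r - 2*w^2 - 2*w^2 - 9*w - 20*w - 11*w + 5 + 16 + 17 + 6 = -4*r^3 + r^2*(54 - 4*w) + r*(8*w^2 + 82*w - 114) - 4*w^2 - 40*w + 44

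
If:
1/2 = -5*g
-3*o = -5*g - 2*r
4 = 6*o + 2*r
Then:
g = -1/10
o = 7/18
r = 5/6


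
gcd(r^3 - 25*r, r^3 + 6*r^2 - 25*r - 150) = r^2 - 25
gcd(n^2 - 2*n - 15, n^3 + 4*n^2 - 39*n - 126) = n + 3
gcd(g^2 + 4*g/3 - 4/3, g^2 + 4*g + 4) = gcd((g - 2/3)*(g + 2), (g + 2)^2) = g + 2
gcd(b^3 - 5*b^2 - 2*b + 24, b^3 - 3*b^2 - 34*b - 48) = b + 2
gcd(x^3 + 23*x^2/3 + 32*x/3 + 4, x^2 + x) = x + 1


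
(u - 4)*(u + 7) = u^2 + 3*u - 28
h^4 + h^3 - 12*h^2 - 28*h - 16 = (h - 4)*(h + 1)*(h + 2)^2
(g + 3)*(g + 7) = g^2 + 10*g + 21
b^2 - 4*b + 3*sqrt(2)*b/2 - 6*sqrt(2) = (b - 4)*(b + 3*sqrt(2)/2)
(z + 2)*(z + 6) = z^2 + 8*z + 12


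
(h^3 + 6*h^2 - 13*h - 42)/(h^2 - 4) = (h^2 + 4*h - 21)/(h - 2)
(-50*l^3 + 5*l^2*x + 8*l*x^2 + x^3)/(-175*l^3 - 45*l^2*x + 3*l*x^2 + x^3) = (-2*l + x)/(-7*l + x)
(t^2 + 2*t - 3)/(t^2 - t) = (t + 3)/t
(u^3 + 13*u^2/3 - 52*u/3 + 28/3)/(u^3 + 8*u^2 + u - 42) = (u - 2/3)/(u + 3)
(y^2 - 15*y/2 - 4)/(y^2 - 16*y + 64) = (y + 1/2)/(y - 8)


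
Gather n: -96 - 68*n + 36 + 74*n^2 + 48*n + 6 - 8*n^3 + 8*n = -8*n^3 + 74*n^2 - 12*n - 54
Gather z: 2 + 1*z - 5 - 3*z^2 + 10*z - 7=-3*z^2 + 11*z - 10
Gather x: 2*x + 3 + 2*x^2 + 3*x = 2*x^2 + 5*x + 3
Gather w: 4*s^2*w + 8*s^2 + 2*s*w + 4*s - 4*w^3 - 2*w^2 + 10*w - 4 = 8*s^2 + 4*s - 4*w^3 - 2*w^2 + w*(4*s^2 + 2*s + 10) - 4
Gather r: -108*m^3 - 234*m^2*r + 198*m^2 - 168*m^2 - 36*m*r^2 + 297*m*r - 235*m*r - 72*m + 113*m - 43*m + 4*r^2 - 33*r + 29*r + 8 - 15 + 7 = -108*m^3 + 30*m^2 - 2*m + r^2*(4 - 36*m) + r*(-234*m^2 + 62*m - 4)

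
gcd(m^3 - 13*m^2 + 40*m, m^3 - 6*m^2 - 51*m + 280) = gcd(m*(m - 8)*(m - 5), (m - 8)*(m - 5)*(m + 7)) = m^2 - 13*m + 40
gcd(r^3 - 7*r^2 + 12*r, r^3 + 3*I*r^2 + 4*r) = r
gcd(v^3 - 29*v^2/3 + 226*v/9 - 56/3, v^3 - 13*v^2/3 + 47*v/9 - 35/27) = v - 7/3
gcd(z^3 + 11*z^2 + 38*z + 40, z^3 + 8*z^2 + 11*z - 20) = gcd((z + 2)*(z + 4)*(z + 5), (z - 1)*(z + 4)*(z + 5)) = z^2 + 9*z + 20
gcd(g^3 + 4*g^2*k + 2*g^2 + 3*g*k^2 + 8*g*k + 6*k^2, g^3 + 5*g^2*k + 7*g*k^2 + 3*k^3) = g^2 + 4*g*k + 3*k^2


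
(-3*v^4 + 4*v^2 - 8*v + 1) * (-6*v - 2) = 18*v^5 + 6*v^4 - 24*v^3 + 40*v^2 + 10*v - 2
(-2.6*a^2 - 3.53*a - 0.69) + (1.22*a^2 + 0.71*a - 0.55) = -1.38*a^2 - 2.82*a - 1.24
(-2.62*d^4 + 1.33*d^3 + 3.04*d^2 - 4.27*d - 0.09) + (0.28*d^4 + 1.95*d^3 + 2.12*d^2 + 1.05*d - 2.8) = -2.34*d^4 + 3.28*d^3 + 5.16*d^2 - 3.22*d - 2.89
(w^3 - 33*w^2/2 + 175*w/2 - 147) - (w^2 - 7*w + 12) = w^3 - 35*w^2/2 + 189*w/2 - 159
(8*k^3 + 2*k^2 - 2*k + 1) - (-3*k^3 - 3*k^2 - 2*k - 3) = 11*k^3 + 5*k^2 + 4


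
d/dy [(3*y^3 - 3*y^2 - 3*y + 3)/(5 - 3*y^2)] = 3*(-3*y^4 + 12*y^2 - 4*y - 5)/(9*y^4 - 30*y^2 + 25)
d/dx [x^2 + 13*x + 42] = 2*x + 13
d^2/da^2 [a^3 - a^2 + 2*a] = 6*a - 2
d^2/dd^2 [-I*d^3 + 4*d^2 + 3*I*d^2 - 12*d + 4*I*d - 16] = -6*I*d + 8 + 6*I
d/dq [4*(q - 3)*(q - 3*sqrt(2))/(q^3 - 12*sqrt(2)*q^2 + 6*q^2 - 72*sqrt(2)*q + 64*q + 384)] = 4*(-(q - 3)*(q - 3*sqrt(2))*(3*q^2 - 24*sqrt(2)*q + 12*q - 72*sqrt(2) + 64) + (2*q - 3*sqrt(2) - 3)*(q^3 - 12*sqrt(2)*q^2 + 6*q^2 - 72*sqrt(2)*q + 64*q + 384))/(q^3 - 12*sqrt(2)*q^2 + 6*q^2 - 72*sqrt(2)*q + 64*q + 384)^2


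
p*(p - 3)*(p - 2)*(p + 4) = p^4 - p^3 - 14*p^2 + 24*p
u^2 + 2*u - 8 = (u - 2)*(u + 4)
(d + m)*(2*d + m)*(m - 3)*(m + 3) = 2*d^2*m^2 - 18*d^2 + 3*d*m^3 - 27*d*m + m^4 - 9*m^2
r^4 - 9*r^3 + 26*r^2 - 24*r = r*(r - 4)*(r - 3)*(r - 2)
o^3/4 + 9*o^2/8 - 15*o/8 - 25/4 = (o/4 + 1/2)*(o - 5/2)*(o + 5)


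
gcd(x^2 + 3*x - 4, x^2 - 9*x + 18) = 1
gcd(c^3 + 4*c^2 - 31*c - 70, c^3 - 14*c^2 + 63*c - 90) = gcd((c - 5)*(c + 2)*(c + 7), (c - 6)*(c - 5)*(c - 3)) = c - 5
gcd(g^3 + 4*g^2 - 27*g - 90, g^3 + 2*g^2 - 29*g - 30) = g^2 + g - 30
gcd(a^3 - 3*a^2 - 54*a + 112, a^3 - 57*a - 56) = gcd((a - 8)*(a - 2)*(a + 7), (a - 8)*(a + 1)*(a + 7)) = a^2 - a - 56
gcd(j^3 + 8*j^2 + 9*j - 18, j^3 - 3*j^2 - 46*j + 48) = j^2 + 5*j - 6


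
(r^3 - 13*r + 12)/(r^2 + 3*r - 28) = (r^3 - 13*r + 12)/(r^2 + 3*r - 28)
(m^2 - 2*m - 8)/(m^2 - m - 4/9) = 9*(-m^2 + 2*m + 8)/(-9*m^2 + 9*m + 4)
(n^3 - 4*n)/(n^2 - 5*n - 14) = n*(n - 2)/(n - 7)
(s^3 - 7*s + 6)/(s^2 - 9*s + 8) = (s^2 + s - 6)/(s - 8)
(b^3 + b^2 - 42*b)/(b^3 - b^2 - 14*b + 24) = b*(b^2 + b - 42)/(b^3 - b^2 - 14*b + 24)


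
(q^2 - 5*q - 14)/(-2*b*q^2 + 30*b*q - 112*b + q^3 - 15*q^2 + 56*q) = (q + 2)/(-2*b*q + 16*b + q^2 - 8*q)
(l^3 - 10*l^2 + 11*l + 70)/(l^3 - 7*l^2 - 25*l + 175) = (l + 2)/(l + 5)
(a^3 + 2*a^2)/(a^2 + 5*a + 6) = a^2/(a + 3)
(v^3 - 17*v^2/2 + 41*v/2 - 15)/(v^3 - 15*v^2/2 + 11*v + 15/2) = (2*v^2 - 7*v + 6)/(2*v^2 - 5*v - 3)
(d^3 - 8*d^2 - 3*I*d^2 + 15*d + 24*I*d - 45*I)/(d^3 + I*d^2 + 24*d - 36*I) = (d^2 - 8*d + 15)/(d^2 + 4*I*d + 12)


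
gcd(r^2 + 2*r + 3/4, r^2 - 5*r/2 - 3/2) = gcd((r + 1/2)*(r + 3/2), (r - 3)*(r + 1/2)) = r + 1/2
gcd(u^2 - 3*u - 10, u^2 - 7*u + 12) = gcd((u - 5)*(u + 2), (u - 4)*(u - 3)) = 1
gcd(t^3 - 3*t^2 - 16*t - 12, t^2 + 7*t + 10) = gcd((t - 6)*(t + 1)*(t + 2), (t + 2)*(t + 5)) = t + 2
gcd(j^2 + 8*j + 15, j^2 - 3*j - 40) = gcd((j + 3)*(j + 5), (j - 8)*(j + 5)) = j + 5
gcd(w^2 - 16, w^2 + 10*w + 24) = w + 4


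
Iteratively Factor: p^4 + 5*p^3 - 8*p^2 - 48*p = (p)*(p^3 + 5*p^2 - 8*p - 48) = p*(p + 4)*(p^2 + p - 12) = p*(p - 3)*(p + 4)*(p + 4)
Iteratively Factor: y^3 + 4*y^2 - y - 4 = (y - 1)*(y^2 + 5*y + 4) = (y - 1)*(y + 1)*(y + 4)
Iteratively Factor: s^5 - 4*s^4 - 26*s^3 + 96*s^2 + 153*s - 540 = (s - 5)*(s^4 + s^3 - 21*s^2 - 9*s + 108) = (s - 5)*(s + 4)*(s^3 - 3*s^2 - 9*s + 27) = (s - 5)*(s - 3)*(s + 4)*(s^2 - 9) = (s - 5)*(s - 3)*(s + 3)*(s + 4)*(s - 3)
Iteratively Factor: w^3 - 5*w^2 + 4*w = (w - 1)*(w^2 - 4*w) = w*(w - 1)*(w - 4)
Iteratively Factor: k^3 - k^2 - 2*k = (k + 1)*(k^2 - 2*k) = (k - 2)*(k + 1)*(k)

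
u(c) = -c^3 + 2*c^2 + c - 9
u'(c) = -3*c^2 + 4*c + 1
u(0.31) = -8.53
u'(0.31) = 1.95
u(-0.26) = -9.11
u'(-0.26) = -0.24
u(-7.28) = 475.55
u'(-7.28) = -187.12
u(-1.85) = 2.33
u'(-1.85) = -16.67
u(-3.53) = 56.38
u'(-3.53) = -50.50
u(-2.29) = 11.21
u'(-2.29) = -23.89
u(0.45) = -8.24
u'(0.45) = 2.19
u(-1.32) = -4.54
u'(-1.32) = -9.51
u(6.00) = -147.00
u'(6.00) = -83.00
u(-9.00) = 873.00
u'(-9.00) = -278.00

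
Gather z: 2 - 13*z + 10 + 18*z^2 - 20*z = 18*z^2 - 33*z + 12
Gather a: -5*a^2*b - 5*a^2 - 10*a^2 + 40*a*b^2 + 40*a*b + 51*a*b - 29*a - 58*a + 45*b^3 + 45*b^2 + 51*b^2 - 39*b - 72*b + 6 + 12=a^2*(-5*b - 15) + a*(40*b^2 + 91*b - 87) + 45*b^3 + 96*b^2 - 111*b + 18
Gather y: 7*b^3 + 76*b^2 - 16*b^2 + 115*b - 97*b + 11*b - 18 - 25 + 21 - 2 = 7*b^3 + 60*b^2 + 29*b - 24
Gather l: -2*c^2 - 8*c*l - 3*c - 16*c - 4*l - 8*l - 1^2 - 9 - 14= -2*c^2 - 19*c + l*(-8*c - 12) - 24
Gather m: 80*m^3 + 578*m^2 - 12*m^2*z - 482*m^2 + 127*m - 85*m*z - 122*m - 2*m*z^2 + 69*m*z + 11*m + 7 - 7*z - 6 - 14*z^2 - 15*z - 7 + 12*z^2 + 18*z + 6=80*m^3 + m^2*(96 - 12*z) + m*(-2*z^2 - 16*z + 16) - 2*z^2 - 4*z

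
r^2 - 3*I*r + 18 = (r - 6*I)*(r + 3*I)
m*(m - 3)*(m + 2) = m^3 - m^2 - 6*m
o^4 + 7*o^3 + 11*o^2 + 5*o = o*(o + 1)^2*(o + 5)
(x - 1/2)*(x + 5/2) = x^2 + 2*x - 5/4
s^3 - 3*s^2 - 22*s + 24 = (s - 6)*(s - 1)*(s + 4)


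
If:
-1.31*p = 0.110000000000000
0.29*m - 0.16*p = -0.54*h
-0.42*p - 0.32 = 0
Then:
No Solution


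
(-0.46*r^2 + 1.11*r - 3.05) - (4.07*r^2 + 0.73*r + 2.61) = -4.53*r^2 + 0.38*r - 5.66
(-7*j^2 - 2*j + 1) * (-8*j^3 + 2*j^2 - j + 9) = 56*j^5 + 2*j^4 - 5*j^3 - 59*j^2 - 19*j + 9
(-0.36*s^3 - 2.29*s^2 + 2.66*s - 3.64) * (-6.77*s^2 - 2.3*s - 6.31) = 2.4372*s^5 + 16.3313*s^4 - 10.4696*s^3 + 32.9747*s^2 - 8.4126*s + 22.9684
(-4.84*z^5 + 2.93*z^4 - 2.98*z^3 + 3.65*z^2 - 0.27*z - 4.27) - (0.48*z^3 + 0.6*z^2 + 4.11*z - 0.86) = -4.84*z^5 + 2.93*z^4 - 3.46*z^3 + 3.05*z^2 - 4.38*z - 3.41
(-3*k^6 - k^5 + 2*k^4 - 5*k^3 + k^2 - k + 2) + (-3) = -3*k^6 - k^5 + 2*k^4 - 5*k^3 + k^2 - k - 1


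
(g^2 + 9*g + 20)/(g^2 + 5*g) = (g + 4)/g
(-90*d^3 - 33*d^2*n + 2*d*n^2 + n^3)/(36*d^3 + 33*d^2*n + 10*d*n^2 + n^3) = (-30*d^2 - d*n + n^2)/(12*d^2 + 7*d*n + n^2)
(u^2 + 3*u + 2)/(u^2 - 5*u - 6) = (u + 2)/(u - 6)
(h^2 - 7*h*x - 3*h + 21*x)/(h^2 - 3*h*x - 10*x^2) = (-h^2 + 7*h*x + 3*h - 21*x)/(-h^2 + 3*h*x + 10*x^2)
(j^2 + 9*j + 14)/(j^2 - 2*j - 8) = (j + 7)/(j - 4)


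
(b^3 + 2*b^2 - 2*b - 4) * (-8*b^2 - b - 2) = -8*b^5 - 17*b^4 + 12*b^3 + 30*b^2 + 8*b + 8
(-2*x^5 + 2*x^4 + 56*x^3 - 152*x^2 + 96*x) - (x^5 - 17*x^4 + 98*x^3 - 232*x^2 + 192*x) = -3*x^5 + 19*x^4 - 42*x^3 + 80*x^2 - 96*x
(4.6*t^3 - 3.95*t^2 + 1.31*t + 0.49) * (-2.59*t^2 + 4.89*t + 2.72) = -11.914*t^5 + 32.7245*t^4 - 10.1964*t^3 - 5.6072*t^2 + 5.9593*t + 1.3328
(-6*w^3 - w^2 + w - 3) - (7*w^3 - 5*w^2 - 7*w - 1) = -13*w^3 + 4*w^2 + 8*w - 2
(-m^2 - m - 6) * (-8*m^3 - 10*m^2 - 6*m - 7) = 8*m^5 + 18*m^4 + 64*m^3 + 73*m^2 + 43*m + 42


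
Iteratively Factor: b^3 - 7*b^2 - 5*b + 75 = (b - 5)*(b^2 - 2*b - 15) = (b - 5)*(b + 3)*(b - 5)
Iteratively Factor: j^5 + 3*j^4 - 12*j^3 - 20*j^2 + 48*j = (j)*(j^4 + 3*j^3 - 12*j^2 - 20*j + 48) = j*(j - 2)*(j^3 + 5*j^2 - 2*j - 24) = j*(j - 2)^2*(j^2 + 7*j + 12) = j*(j - 2)^2*(j + 3)*(j + 4)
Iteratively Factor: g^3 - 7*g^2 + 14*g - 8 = (g - 1)*(g^2 - 6*g + 8) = (g - 2)*(g - 1)*(g - 4)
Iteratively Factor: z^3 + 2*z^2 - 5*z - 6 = (z + 3)*(z^2 - z - 2) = (z + 1)*(z + 3)*(z - 2)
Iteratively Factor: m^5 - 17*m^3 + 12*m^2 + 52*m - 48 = (m - 1)*(m^4 + m^3 - 16*m^2 - 4*m + 48) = (m - 3)*(m - 1)*(m^3 + 4*m^2 - 4*m - 16) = (m - 3)*(m - 1)*(m + 4)*(m^2 - 4) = (m - 3)*(m - 1)*(m + 2)*(m + 4)*(m - 2)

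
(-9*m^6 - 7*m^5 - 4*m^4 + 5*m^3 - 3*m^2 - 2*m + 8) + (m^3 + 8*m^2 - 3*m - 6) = -9*m^6 - 7*m^5 - 4*m^4 + 6*m^3 + 5*m^2 - 5*m + 2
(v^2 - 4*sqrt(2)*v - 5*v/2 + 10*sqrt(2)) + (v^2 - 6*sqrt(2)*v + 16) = 2*v^2 - 10*sqrt(2)*v - 5*v/2 + 10*sqrt(2) + 16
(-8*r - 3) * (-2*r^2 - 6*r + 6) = 16*r^3 + 54*r^2 - 30*r - 18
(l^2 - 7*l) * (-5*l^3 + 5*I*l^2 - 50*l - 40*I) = -5*l^5 + 35*l^4 + 5*I*l^4 - 50*l^3 - 35*I*l^3 + 350*l^2 - 40*I*l^2 + 280*I*l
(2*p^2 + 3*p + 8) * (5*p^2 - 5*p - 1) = 10*p^4 + 5*p^3 + 23*p^2 - 43*p - 8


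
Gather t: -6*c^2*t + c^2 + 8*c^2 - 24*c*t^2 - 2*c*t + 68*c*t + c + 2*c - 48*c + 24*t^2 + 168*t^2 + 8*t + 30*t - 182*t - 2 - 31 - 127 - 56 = 9*c^2 - 45*c + t^2*(192 - 24*c) + t*(-6*c^2 + 66*c - 144) - 216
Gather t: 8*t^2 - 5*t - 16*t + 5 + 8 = 8*t^2 - 21*t + 13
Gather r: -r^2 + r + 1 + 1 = -r^2 + r + 2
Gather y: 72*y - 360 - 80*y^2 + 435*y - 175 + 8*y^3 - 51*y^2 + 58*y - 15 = 8*y^3 - 131*y^2 + 565*y - 550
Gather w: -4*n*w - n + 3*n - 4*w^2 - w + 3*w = 2*n - 4*w^2 + w*(2 - 4*n)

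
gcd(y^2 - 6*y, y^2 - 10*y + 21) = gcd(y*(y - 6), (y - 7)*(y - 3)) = 1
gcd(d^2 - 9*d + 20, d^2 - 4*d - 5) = d - 5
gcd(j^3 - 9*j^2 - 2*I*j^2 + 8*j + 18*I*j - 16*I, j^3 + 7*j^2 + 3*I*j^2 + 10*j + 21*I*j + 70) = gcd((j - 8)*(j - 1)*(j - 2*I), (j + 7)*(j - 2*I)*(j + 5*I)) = j - 2*I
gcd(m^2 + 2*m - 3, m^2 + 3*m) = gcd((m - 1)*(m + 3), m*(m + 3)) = m + 3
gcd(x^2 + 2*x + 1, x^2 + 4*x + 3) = x + 1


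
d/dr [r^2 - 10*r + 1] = 2*r - 10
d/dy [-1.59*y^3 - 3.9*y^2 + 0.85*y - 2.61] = -4.77*y^2 - 7.8*y + 0.85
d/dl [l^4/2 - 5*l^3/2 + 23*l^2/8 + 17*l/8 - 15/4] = 2*l^3 - 15*l^2/2 + 23*l/4 + 17/8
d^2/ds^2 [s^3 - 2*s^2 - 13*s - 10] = 6*s - 4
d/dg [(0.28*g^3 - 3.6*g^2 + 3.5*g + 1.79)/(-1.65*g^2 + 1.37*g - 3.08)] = (-0.462*g^4 + 0.767200000000001*g^3 - 1.7442*g^2 + 28.083*g - 13.2323)/(2.7225*g^4 - 4.521*g^3 + 12.0409*g^2 - 8.4392*g + 9.4864)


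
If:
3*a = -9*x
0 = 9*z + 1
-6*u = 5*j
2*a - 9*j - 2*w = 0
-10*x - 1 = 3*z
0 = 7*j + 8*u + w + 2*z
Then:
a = 1/5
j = -2/375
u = 1/225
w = 28/125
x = -1/15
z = -1/9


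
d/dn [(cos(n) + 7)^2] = -2*(cos(n) + 7)*sin(n)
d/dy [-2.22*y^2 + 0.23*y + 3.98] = 0.23 - 4.44*y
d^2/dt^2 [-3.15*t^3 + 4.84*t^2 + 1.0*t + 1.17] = 9.68 - 18.9*t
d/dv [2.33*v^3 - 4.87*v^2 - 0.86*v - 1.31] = 6.99*v^2 - 9.74*v - 0.86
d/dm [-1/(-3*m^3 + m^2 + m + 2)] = (-9*m^2 + 2*m + 1)/(-3*m^3 + m^2 + m + 2)^2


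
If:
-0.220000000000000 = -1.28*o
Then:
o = 0.17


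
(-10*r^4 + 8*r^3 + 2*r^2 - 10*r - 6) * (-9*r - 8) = 90*r^5 + 8*r^4 - 82*r^3 + 74*r^2 + 134*r + 48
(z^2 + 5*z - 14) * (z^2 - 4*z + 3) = z^4 + z^3 - 31*z^2 + 71*z - 42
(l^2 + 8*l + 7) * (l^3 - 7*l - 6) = l^5 + 8*l^4 - 62*l^2 - 97*l - 42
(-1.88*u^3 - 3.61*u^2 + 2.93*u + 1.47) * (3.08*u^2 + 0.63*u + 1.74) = -5.7904*u^5 - 12.3032*u^4 + 3.4789*u^3 + 0.0921000000000001*u^2 + 6.0243*u + 2.5578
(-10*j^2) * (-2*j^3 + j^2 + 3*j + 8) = 20*j^5 - 10*j^4 - 30*j^3 - 80*j^2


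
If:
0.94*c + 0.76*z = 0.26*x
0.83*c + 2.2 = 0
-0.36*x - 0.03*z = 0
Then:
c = -2.65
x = -0.27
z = 3.19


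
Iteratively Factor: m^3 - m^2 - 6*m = (m + 2)*(m^2 - 3*m) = m*(m + 2)*(m - 3)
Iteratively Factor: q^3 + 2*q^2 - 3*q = (q + 3)*(q^2 - q) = (q - 1)*(q + 3)*(q)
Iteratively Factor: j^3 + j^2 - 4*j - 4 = (j + 2)*(j^2 - j - 2) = (j + 1)*(j + 2)*(j - 2)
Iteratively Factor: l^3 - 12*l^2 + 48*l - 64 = (l - 4)*(l^2 - 8*l + 16) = (l - 4)^2*(l - 4)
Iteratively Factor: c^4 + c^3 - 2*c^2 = (c + 2)*(c^3 - c^2) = (c - 1)*(c + 2)*(c^2) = c*(c - 1)*(c + 2)*(c)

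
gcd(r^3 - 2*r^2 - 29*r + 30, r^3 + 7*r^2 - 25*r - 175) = r + 5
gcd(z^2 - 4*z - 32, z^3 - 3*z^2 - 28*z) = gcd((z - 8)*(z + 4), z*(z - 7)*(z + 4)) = z + 4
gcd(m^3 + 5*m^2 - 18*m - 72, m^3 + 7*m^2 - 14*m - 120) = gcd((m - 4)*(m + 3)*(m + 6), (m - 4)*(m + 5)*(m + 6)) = m^2 + 2*m - 24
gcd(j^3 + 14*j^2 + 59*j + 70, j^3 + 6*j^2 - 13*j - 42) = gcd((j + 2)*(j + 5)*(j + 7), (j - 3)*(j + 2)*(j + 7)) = j^2 + 9*j + 14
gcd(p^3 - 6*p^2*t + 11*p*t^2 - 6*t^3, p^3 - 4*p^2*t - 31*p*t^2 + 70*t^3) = p - 2*t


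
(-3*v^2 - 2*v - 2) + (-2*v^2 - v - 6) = -5*v^2 - 3*v - 8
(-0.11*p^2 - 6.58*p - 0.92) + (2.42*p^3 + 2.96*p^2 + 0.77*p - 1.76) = 2.42*p^3 + 2.85*p^2 - 5.81*p - 2.68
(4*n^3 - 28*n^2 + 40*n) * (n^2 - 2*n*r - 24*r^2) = 4*n^5 - 8*n^4*r - 28*n^4 - 96*n^3*r^2 + 56*n^3*r + 40*n^3 + 672*n^2*r^2 - 80*n^2*r - 960*n*r^2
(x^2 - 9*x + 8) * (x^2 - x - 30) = x^4 - 10*x^3 - 13*x^2 + 262*x - 240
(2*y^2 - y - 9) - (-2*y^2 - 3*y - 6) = 4*y^2 + 2*y - 3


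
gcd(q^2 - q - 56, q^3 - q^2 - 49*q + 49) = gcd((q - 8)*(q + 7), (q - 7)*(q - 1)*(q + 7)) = q + 7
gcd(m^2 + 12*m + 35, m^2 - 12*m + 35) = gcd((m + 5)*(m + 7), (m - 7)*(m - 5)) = 1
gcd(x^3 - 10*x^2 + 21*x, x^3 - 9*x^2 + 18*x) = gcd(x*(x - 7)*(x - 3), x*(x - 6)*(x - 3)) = x^2 - 3*x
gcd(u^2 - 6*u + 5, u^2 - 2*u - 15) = u - 5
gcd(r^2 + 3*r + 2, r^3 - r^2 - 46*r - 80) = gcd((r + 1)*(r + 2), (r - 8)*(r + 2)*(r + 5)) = r + 2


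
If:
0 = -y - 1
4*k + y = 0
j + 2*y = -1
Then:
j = 1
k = 1/4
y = -1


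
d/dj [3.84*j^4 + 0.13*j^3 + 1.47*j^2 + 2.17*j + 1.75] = 15.36*j^3 + 0.39*j^2 + 2.94*j + 2.17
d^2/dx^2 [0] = 0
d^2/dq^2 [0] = 0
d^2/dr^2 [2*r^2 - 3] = 4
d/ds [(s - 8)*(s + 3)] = 2*s - 5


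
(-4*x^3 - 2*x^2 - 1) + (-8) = -4*x^3 - 2*x^2 - 9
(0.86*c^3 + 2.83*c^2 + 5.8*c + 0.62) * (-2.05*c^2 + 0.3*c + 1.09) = -1.763*c^5 - 5.5435*c^4 - 10.1036*c^3 + 3.5537*c^2 + 6.508*c + 0.6758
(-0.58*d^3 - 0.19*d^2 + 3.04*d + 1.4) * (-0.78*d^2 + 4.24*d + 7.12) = 0.4524*d^5 - 2.311*d^4 - 7.3064*d^3 + 10.4448*d^2 + 27.5808*d + 9.968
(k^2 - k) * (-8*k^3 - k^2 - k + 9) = -8*k^5 + 7*k^4 + 10*k^2 - 9*k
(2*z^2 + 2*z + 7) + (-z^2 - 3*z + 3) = z^2 - z + 10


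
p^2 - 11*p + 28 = (p - 7)*(p - 4)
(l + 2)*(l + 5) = l^2 + 7*l + 10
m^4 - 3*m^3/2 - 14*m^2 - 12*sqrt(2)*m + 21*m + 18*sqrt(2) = (m - 3/2)*(m - 3*sqrt(2))*(m + sqrt(2))*(m + 2*sqrt(2))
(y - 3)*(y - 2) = y^2 - 5*y + 6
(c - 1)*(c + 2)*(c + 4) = c^3 + 5*c^2 + 2*c - 8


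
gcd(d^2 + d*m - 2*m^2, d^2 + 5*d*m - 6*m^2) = d - m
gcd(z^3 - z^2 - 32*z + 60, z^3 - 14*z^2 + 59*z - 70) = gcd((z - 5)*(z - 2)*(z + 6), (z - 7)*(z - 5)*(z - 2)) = z^2 - 7*z + 10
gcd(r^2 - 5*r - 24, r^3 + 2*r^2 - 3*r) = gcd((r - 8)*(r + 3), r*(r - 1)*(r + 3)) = r + 3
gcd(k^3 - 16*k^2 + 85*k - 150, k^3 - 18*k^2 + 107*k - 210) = k^2 - 11*k + 30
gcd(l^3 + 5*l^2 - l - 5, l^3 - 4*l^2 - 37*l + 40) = l^2 + 4*l - 5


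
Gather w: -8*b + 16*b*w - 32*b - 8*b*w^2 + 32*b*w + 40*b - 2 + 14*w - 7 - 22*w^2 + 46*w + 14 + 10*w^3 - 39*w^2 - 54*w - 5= 10*w^3 + w^2*(-8*b - 61) + w*(48*b + 6)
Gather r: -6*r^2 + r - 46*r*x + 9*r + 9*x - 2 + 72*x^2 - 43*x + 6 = -6*r^2 + r*(10 - 46*x) + 72*x^2 - 34*x + 4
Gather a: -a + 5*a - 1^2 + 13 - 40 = 4*a - 28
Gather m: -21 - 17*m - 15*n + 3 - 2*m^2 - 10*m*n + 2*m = -2*m^2 + m*(-10*n - 15) - 15*n - 18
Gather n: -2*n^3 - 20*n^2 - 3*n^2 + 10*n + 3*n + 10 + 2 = -2*n^3 - 23*n^2 + 13*n + 12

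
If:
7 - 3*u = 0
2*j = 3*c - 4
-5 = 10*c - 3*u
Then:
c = 1/5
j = -17/10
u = 7/3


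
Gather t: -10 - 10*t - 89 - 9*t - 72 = -19*t - 171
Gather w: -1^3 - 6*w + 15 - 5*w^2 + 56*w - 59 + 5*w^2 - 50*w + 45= 0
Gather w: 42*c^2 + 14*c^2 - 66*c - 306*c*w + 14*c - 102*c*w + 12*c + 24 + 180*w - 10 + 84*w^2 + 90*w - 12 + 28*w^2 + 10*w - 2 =56*c^2 - 40*c + 112*w^2 + w*(280 - 408*c)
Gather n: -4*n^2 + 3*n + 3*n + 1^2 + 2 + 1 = -4*n^2 + 6*n + 4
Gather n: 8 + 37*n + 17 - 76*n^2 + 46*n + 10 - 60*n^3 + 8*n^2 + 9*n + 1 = -60*n^3 - 68*n^2 + 92*n + 36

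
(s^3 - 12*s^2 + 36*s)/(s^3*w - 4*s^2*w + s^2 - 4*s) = (s^2 - 12*s + 36)/(s^2*w - 4*s*w + s - 4)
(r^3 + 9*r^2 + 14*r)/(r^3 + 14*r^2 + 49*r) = (r + 2)/(r + 7)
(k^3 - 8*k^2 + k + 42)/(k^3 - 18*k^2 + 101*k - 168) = (k + 2)/(k - 8)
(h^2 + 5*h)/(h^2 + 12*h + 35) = h/(h + 7)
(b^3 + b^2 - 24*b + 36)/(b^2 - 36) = (b^2 - 5*b + 6)/(b - 6)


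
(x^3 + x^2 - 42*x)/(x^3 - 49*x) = (x - 6)/(x - 7)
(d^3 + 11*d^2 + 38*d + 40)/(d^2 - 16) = (d^2 + 7*d + 10)/(d - 4)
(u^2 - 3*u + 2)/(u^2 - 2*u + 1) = (u - 2)/(u - 1)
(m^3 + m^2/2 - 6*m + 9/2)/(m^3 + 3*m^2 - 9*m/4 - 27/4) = 2*(m - 1)/(2*m + 3)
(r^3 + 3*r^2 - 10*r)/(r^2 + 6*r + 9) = r*(r^2 + 3*r - 10)/(r^2 + 6*r + 9)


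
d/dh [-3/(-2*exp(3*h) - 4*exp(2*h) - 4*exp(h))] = 3*(-3*exp(2*h) - 4*exp(h) - 2)*exp(-h)/(2*(exp(2*h) + 2*exp(h) + 2)^2)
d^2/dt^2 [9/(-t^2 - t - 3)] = 18*(t^2 + t - (2*t + 1)^2 + 3)/(t^2 + t + 3)^3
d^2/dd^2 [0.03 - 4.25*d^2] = -8.50000000000000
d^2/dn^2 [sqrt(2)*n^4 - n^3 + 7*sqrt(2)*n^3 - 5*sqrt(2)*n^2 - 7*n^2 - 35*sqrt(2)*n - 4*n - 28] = 12*sqrt(2)*n^2 - 6*n + 42*sqrt(2)*n - 10*sqrt(2) - 14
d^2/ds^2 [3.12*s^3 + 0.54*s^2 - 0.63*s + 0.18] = 18.72*s + 1.08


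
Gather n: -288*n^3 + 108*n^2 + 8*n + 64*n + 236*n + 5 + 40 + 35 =-288*n^3 + 108*n^2 + 308*n + 80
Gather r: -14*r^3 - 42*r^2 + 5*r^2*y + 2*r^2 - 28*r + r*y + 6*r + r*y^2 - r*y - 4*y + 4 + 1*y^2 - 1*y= -14*r^3 + r^2*(5*y - 40) + r*(y^2 - 22) + y^2 - 5*y + 4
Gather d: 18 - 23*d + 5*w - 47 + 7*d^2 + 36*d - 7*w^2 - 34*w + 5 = 7*d^2 + 13*d - 7*w^2 - 29*w - 24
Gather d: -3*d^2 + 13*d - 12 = -3*d^2 + 13*d - 12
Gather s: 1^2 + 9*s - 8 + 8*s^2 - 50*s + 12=8*s^2 - 41*s + 5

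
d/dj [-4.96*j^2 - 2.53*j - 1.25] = -9.92*j - 2.53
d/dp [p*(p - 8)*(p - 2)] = 3*p^2 - 20*p + 16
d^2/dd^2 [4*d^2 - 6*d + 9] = 8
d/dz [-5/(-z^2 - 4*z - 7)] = 10*(-z - 2)/(z^2 + 4*z + 7)^2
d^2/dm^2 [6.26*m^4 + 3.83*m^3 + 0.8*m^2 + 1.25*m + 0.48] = 75.12*m^2 + 22.98*m + 1.6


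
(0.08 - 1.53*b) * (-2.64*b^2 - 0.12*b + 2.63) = 4.0392*b^3 - 0.0276*b^2 - 4.0335*b + 0.2104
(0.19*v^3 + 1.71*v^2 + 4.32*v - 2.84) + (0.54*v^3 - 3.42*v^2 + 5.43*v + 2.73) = 0.73*v^3 - 1.71*v^2 + 9.75*v - 0.11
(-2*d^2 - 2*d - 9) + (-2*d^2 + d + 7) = -4*d^2 - d - 2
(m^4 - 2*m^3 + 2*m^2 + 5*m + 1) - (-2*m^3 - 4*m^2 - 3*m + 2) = m^4 + 6*m^2 + 8*m - 1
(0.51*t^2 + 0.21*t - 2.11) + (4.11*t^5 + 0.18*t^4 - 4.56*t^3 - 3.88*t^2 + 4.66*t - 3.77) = 4.11*t^5 + 0.18*t^4 - 4.56*t^3 - 3.37*t^2 + 4.87*t - 5.88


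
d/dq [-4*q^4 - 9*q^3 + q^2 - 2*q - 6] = -16*q^3 - 27*q^2 + 2*q - 2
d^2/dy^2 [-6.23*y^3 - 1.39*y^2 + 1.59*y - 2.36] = -37.38*y - 2.78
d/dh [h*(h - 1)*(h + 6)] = 3*h^2 + 10*h - 6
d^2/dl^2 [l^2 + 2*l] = 2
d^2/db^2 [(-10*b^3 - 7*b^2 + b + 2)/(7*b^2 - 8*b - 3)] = 2*(-1193*b^3 - 867*b^2 - 543*b + 83)/(343*b^6 - 1176*b^5 + 903*b^4 + 496*b^3 - 387*b^2 - 216*b - 27)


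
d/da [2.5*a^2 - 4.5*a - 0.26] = 5.0*a - 4.5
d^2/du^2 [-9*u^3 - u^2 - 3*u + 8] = -54*u - 2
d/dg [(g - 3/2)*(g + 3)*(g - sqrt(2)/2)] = 3*g^2 - sqrt(2)*g + 3*g - 9/2 - 3*sqrt(2)/4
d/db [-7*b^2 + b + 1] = 1 - 14*b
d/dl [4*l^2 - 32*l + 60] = 8*l - 32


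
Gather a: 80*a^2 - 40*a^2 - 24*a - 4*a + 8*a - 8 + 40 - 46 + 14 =40*a^2 - 20*a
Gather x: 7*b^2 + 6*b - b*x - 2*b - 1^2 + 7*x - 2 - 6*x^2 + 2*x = 7*b^2 + 4*b - 6*x^2 + x*(9 - b) - 3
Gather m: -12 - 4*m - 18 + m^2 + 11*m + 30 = m^2 + 7*m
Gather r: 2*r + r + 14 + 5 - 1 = 3*r + 18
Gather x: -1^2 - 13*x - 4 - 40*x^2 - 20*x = -40*x^2 - 33*x - 5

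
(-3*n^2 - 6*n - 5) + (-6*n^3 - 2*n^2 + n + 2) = -6*n^3 - 5*n^2 - 5*n - 3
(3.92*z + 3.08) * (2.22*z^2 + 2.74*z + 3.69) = 8.7024*z^3 + 17.5784*z^2 + 22.904*z + 11.3652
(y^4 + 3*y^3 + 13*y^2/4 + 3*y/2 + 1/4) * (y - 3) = y^5 - 23*y^3/4 - 33*y^2/4 - 17*y/4 - 3/4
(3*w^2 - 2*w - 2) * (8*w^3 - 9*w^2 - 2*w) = 24*w^5 - 43*w^4 - 4*w^3 + 22*w^2 + 4*w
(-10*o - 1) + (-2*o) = -12*o - 1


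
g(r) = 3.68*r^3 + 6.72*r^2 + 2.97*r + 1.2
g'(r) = 11.04*r^2 + 13.44*r + 2.97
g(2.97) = 165.71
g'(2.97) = 140.27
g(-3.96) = -133.71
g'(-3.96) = 122.87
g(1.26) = 22.97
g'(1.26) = 37.43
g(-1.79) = -3.69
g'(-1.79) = 14.29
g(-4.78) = -261.37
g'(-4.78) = 190.97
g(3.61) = 272.63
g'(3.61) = 195.36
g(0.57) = 5.76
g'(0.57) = 14.22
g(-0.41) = 0.86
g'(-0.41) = -0.68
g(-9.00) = -2163.93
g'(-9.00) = 776.25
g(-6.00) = -569.58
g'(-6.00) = 319.77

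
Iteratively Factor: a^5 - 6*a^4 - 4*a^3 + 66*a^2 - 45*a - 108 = (a - 3)*(a^4 - 3*a^3 - 13*a^2 + 27*a + 36) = (a - 3)^2*(a^3 - 13*a - 12) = (a - 3)^2*(a + 1)*(a^2 - a - 12) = (a - 4)*(a - 3)^2*(a + 1)*(a + 3)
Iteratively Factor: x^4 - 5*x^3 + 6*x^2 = (x - 2)*(x^3 - 3*x^2) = x*(x - 2)*(x^2 - 3*x) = x*(x - 3)*(x - 2)*(x)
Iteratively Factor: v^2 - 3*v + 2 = (v - 2)*(v - 1)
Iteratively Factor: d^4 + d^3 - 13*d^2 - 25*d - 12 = (d + 1)*(d^3 - 13*d - 12) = (d + 1)*(d + 3)*(d^2 - 3*d - 4) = (d - 4)*(d + 1)*(d + 3)*(d + 1)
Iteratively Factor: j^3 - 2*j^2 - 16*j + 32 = (j - 4)*(j^2 + 2*j - 8) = (j - 4)*(j + 4)*(j - 2)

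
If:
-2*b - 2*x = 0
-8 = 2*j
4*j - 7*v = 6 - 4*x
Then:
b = -x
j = -4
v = 4*x/7 - 22/7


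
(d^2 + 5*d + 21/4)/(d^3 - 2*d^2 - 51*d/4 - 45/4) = (2*d + 7)/(2*d^2 - 7*d - 15)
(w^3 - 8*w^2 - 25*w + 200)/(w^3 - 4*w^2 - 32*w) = (w^2 - 25)/(w*(w + 4))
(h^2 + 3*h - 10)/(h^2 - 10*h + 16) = (h + 5)/(h - 8)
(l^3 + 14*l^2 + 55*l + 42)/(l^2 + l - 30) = (l^2 + 8*l + 7)/(l - 5)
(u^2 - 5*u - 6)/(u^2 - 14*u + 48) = (u + 1)/(u - 8)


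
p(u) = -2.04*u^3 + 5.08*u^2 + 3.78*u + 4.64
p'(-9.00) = -583.38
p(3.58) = -10.32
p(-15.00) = 7975.94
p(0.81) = 9.95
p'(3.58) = -38.28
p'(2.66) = -12.50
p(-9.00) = 1869.26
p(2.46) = 14.31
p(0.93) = 10.91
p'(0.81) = 7.99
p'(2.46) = -8.26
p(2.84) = 9.62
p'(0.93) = 7.94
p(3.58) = -10.32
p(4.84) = -89.36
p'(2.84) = -16.73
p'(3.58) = -38.28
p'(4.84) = -90.41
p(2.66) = 12.24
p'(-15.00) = -1525.62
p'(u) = -6.12*u^2 + 10.16*u + 3.78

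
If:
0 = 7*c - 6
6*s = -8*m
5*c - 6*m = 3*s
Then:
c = 6/7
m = 15/7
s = -20/7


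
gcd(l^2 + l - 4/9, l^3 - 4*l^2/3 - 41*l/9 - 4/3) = l + 4/3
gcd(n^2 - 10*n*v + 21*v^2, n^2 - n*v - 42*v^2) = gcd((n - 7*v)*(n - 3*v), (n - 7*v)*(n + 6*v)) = -n + 7*v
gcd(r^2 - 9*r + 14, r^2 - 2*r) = r - 2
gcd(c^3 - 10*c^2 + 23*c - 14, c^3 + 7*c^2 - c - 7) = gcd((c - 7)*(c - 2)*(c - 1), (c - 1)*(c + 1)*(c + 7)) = c - 1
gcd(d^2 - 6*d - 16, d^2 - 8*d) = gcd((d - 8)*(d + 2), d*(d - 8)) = d - 8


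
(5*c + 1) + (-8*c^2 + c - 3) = -8*c^2 + 6*c - 2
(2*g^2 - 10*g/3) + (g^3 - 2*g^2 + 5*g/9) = g^3 - 25*g/9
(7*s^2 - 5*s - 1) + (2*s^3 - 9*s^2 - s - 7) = 2*s^3 - 2*s^2 - 6*s - 8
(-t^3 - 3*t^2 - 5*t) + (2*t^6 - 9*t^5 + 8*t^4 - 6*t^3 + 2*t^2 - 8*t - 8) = 2*t^6 - 9*t^5 + 8*t^4 - 7*t^3 - t^2 - 13*t - 8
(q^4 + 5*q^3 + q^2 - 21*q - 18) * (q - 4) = q^5 + q^4 - 19*q^3 - 25*q^2 + 66*q + 72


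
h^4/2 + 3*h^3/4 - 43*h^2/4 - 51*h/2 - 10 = (h/2 + 1)*(h - 5)*(h + 1/2)*(h + 4)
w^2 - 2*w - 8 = (w - 4)*(w + 2)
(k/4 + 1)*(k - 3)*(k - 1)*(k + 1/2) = k^4/4 + k^3/8 - 13*k^2/4 + 11*k/8 + 3/2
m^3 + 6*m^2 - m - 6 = (m - 1)*(m + 1)*(m + 6)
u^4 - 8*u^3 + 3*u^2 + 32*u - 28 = (u - 7)*(u - 2)*(u - 1)*(u + 2)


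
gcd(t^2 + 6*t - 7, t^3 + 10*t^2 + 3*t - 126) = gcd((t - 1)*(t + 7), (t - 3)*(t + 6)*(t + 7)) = t + 7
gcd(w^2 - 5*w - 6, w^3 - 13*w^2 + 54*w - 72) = w - 6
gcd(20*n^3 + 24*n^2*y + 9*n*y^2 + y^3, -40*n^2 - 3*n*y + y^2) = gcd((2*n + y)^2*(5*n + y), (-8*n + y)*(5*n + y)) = 5*n + y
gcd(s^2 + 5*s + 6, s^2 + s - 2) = s + 2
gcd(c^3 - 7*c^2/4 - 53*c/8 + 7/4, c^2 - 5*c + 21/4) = c - 7/2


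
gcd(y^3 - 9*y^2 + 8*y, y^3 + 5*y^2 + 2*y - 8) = y - 1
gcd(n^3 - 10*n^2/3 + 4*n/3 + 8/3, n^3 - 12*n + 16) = n^2 - 4*n + 4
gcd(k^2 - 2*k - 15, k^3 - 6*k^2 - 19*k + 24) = k + 3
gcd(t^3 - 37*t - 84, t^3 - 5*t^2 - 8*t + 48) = t + 3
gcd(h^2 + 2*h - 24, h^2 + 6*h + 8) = 1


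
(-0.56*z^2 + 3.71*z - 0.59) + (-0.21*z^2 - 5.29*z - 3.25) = -0.77*z^2 - 1.58*z - 3.84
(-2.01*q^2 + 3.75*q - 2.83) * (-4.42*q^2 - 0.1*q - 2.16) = 8.8842*q^4 - 16.374*q^3 + 16.4752*q^2 - 7.817*q + 6.1128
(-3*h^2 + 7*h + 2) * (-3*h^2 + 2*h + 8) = 9*h^4 - 27*h^3 - 16*h^2 + 60*h + 16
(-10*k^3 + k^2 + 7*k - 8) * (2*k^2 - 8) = -20*k^5 + 2*k^4 + 94*k^3 - 24*k^2 - 56*k + 64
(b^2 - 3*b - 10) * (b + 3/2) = b^3 - 3*b^2/2 - 29*b/2 - 15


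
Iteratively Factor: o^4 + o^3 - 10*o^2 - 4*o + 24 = (o + 3)*(o^3 - 2*o^2 - 4*o + 8) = (o + 2)*(o + 3)*(o^2 - 4*o + 4) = (o - 2)*(o + 2)*(o + 3)*(o - 2)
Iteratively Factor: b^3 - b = (b)*(b^2 - 1) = b*(b - 1)*(b + 1)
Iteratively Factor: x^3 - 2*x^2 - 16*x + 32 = (x - 4)*(x^2 + 2*x - 8) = (x - 4)*(x + 4)*(x - 2)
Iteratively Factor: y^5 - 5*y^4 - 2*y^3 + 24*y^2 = (y - 3)*(y^4 - 2*y^3 - 8*y^2) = (y - 3)*(y + 2)*(y^3 - 4*y^2) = (y - 4)*(y - 3)*(y + 2)*(y^2) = y*(y - 4)*(y - 3)*(y + 2)*(y)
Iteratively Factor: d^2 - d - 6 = (d + 2)*(d - 3)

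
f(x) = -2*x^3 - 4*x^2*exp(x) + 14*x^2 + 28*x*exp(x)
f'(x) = -4*x^2*exp(x) - 6*x^2 + 20*x*exp(x) + 28*x + 28*exp(x)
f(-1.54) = 29.23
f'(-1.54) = -59.98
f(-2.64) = 127.11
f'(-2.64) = -119.50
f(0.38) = 16.63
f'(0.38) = 60.99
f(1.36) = 140.40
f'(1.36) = 213.23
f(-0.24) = -4.63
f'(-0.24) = 11.00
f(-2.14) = 74.51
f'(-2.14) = -91.29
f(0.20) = 7.19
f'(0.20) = 44.25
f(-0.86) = 0.18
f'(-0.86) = -25.20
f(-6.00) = 935.23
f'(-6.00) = -384.58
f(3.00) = 1036.11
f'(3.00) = 1074.45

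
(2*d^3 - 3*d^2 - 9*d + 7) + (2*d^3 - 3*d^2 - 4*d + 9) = 4*d^3 - 6*d^2 - 13*d + 16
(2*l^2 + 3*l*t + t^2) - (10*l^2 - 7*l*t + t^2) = -8*l^2 + 10*l*t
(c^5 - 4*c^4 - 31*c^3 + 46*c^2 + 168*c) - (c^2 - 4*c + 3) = c^5 - 4*c^4 - 31*c^3 + 45*c^2 + 172*c - 3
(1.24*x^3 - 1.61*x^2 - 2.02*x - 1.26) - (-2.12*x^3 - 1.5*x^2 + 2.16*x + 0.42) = 3.36*x^3 - 0.11*x^2 - 4.18*x - 1.68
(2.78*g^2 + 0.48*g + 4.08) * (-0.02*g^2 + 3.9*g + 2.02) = -0.0556*g^4 + 10.8324*g^3 + 7.406*g^2 + 16.8816*g + 8.2416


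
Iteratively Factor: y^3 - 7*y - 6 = (y - 3)*(y^2 + 3*y + 2) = (y - 3)*(y + 1)*(y + 2)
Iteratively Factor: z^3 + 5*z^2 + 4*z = (z + 4)*(z^2 + z) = (z + 1)*(z + 4)*(z)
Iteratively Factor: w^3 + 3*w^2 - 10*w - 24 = (w + 2)*(w^2 + w - 12) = (w - 3)*(w + 2)*(w + 4)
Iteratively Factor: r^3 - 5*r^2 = (r)*(r^2 - 5*r) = r^2*(r - 5)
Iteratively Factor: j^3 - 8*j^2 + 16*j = (j - 4)*(j^2 - 4*j) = j*(j - 4)*(j - 4)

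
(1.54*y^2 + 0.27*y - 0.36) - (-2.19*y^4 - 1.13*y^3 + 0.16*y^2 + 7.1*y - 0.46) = 2.19*y^4 + 1.13*y^3 + 1.38*y^2 - 6.83*y + 0.1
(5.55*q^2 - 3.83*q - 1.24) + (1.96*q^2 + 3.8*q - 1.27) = 7.51*q^2 - 0.0300000000000002*q - 2.51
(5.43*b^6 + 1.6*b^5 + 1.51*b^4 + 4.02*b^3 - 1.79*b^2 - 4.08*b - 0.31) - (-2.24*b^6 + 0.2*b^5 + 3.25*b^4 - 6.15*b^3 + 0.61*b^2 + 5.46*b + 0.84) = 7.67*b^6 + 1.4*b^5 - 1.74*b^4 + 10.17*b^3 - 2.4*b^2 - 9.54*b - 1.15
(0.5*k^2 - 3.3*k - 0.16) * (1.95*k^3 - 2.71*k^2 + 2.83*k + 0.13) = 0.975*k^5 - 7.79*k^4 + 10.046*k^3 - 8.8404*k^2 - 0.8818*k - 0.0208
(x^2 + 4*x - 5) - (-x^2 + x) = 2*x^2 + 3*x - 5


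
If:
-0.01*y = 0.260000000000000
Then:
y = -26.00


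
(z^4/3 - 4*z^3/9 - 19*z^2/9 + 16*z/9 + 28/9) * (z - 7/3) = z^5/3 - 11*z^4/9 - 29*z^3/27 + 181*z^2/27 - 28*z/27 - 196/27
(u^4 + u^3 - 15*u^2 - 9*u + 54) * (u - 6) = u^5 - 5*u^4 - 21*u^3 + 81*u^2 + 108*u - 324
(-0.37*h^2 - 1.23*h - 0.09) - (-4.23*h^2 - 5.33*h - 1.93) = 3.86*h^2 + 4.1*h + 1.84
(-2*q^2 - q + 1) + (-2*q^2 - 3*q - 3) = -4*q^2 - 4*q - 2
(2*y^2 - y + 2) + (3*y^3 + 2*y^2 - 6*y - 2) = 3*y^3 + 4*y^2 - 7*y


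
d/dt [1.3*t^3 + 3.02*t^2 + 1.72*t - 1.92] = 3.9*t^2 + 6.04*t + 1.72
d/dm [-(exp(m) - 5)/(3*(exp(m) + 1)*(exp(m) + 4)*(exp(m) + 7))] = (2*exp(3*m) - 3*exp(2*m) - 120*exp(m) - 223)*exp(m)/(3*(exp(6*m) + 24*exp(5*m) + 222*exp(4*m) + 992*exp(3*m) + 2193*exp(2*m) + 2184*exp(m) + 784))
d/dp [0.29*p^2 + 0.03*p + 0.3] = 0.58*p + 0.03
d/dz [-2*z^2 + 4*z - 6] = 4 - 4*z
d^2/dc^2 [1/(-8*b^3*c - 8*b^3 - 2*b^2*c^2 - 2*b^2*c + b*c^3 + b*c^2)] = 2*((2*b - 3*c - 1)*(8*b^2*c + 8*b^2 + 2*b*c^2 + 2*b*c - c^3 - c^2) - (8*b^2 + 4*b*c + 2*b - 3*c^2 - 2*c)^2)/(b*(8*b^2*c + 8*b^2 + 2*b*c^2 + 2*b*c - c^3 - c^2)^3)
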